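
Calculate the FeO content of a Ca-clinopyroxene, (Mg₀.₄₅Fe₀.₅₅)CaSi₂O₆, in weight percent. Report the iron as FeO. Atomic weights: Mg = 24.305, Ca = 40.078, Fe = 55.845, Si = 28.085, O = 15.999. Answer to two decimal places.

Molar mass of (Mg₀.₄₅Fe₀.₅₅)CaSi₂O₆ = 0.45·24.305 + 0.55·55.845 + 1·40.078 + 2·28.085 + 6·15.999 = 233.894 g/mol.
Each formula unit contains 0.55 Fe, equivalent to 0.55/1 = 0.5500 mol FeO.
M(FeO) = 1×55.845 + 1×15.999 = 71.844 g/mol.
Mass of FeO per formula unit = 0.5500 × 71.844 = 39.514 g.
FeO wt% = 39.514 / 233.894 × 100 = 16.89%.

16.89 wt%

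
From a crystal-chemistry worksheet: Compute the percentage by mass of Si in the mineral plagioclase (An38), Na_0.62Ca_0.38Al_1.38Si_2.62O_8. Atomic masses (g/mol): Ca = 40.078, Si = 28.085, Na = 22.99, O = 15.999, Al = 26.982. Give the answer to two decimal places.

Molar mass of Na_0.62Ca_0.38Al_1.38Si_2.62O_8: 0.62*22.99 + 0.38*40.078 + 1.38*26.982 + 2.62*28.085 + 8*15.999 = 268.293 g/mol.
Mass of Si per formula unit: 2.62 × 28.085 = 73.583 g.
Weight fraction Si = 73.583 / 268.293 = 0.2743.

27.43 wt%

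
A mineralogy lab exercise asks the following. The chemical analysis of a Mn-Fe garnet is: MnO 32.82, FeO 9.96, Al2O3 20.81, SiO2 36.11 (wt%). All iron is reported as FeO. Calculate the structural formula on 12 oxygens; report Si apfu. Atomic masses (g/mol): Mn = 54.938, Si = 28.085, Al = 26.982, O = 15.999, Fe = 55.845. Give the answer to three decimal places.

2.986 Si apfu

MnO (M=70.937): mol = 0.46266; Mn = 0.46266, O = 0.46266.
FeO (M=71.844): mol = 0.13863; Fe = 0.13863, O = 0.13863.
Al2O3 (M=101.961): mol = 0.20410; Al = 0.40820, O = 0.61230.
SiO2 (M=60.083): mol = 0.60100; Si = 0.60100, O = 1.20200.
ΣO = 2.41559; factor = 12/ΣO = 4.96773.
Si apfu = 0.60100 × 4.96773 = 2.986.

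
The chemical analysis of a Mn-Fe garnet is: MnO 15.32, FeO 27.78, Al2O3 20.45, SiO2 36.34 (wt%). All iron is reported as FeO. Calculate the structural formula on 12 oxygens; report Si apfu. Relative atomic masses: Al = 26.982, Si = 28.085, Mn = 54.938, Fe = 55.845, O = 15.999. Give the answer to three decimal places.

3.007 Si apfu

MnO (M=70.937): mol = 0.21597; Mn = 0.21597, O = 0.21597.
FeO (M=71.844): mol = 0.38667; Fe = 0.38667, O = 0.38667.
Al2O3 (M=101.961): mol = 0.20057; Al = 0.40114, O = 0.60171.
SiO2 (M=60.083): mol = 0.60483; Si = 0.60483, O = 1.20966.
ΣO = 2.41401; factor = 12/ΣO = 4.97098.
Si apfu = 0.60483 × 4.97098 = 3.007.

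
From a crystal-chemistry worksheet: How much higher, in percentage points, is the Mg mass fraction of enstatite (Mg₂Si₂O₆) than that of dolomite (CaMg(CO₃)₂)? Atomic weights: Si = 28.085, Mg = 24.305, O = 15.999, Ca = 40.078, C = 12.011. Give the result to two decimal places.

Mg in Mg₂Si₂O₆: molar mass 200.774 g/mol; 2×24.305 = 48.610 g → 24.21 wt%.
Mg in CaMg(CO₃)₂: molar mass 184.399 g/mol; 1×24.305 = 24.305 g → 13.18 wt%.
Difference = 24.21 − 13.18 = 11.03 percentage points.

11.03 percentage points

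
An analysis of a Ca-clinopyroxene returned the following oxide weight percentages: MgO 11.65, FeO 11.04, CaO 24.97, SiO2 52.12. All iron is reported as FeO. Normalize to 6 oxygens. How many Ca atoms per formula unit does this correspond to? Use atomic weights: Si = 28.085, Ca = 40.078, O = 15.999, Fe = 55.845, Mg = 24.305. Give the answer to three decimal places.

1.019 Ca apfu

MgO (M=40.304): mol = 0.28905; Mg = 0.28905, O = 0.28905.
FeO (M=71.844): mol = 0.15367; Fe = 0.15367, O = 0.15367.
CaO (M=56.077): mol = 0.44528; Ca = 0.44528, O = 0.44528.
SiO2 (M=60.083): mol = 0.86747; Si = 0.86747, O = 1.73494.
ΣO = 2.62294; factor = 6/ΣO = 2.28751.
Ca apfu = 0.44528 × 2.28751 = 1.019.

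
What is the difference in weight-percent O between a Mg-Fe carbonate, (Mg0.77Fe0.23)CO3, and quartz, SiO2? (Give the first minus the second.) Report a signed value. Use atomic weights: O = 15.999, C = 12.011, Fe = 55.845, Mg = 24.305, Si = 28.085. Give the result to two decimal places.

O in (Mg0.77Fe0.23)CO3: molar mass 91.567 g/mol; 3×15.999 = 47.997 g → 52.42 wt%.
O in SiO2: molar mass 60.083 g/mol; 2×15.999 = 31.998 g → 53.26 wt%.
Difference = 52.42 − 53.26 = -0.84 percentage points.

-0.84 percentage points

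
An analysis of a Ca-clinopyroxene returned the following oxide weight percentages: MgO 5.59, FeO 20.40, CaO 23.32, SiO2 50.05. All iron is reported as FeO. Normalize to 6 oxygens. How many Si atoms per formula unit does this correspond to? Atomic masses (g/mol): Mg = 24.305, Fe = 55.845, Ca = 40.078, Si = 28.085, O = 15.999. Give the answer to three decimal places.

MgO (M=40.304): mol = 0.13870; Mg = 0.13870, O = 0.13870.
FeO (M=71.844): mol = 0.28395; Fe = 0.28395, O = 0.28395.
CaO (M=56.077): mol = 0.41586; Ca = 0.41586, O = 0.41586.
SiO2 (M=60.083): mol = 0.83301; Si = 0.83301, O = 1.66602.
ΣO = 2.50453; factor = 6/ΣO = 2.39566.
Si apfu = 0.83301 × 2.39566 = 1.996.

1.996 Si apfu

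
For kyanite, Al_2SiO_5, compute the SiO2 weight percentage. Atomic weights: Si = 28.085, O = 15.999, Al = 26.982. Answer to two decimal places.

37.08 wt%

Formula mass = 162.044 g/mol.
1 Si → 1.0000 mol SiO2 per formula unit; M(SiO2) = 60.083, so SiO2 mass = 60.083 g.
60.083/162.044 × 100 = 37.08 wt%.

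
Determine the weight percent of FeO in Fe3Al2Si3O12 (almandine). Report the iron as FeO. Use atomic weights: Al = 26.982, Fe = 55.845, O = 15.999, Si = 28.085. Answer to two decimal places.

43.30 wt%

M(Fe3Al2Si3O12) = 497.742 g/mol; M(FeO) = 71.844 g/mol.
Moles FeO per formula unit = 3 Fe ÷ 1 = 3.0000.
FeO fraction = (3.0000 × 71.844) / 497.742 = 215.532/497.742 = 0.4330.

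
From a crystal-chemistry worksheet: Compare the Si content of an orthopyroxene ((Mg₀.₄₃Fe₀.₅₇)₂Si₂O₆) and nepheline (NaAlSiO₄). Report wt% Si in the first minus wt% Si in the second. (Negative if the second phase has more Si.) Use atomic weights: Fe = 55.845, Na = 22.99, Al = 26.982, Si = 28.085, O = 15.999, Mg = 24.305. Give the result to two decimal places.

3.96 percentage points

First mineral: 56.170 g Si in 236.730 g formula = 23.73 wt% Si.
Second mineral: 28.085 g Si in 142.053 g formula = 19.77 wt% Si.
23.73% − 19.77% gives a difference of 3.96 percentage points.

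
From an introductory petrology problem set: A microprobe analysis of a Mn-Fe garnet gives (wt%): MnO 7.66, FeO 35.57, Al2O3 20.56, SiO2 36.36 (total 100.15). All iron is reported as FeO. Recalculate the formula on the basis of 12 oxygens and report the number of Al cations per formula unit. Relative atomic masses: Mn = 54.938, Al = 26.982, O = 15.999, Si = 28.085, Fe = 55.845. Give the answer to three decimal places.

2.001 Al apfu

MnO (M=70.937): mol = 0.10798; Mn = 0.10798, O = 0.10798.
FeO (M=71.844): mol = 0.49510; Fe = 0.49510, O = 0.49510.
Al2O3 (M=101.961): mol = 0.20165; Al = 0.40330, O = 0.60495.
SiO2 (M=60.083): mol = 0.60516; Si = 0.60516, O = 1.21032.
ΣO = 2.41835; factor = 12/ΣO = 4.96206.
Al apfu = 0.40330 × 4.96206 = 2.001.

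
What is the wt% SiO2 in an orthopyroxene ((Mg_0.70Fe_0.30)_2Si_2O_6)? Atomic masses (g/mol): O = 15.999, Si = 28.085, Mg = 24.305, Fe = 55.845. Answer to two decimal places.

M((Mg_0.70Fe_0.30)_2Si_2O_6) = 219.698 g/mol; M(SiO2) = 60.083 g/mol.
Moles SiO2 per formula unit = 2 Si ÷ 1 = 2.0000.
SiO2 fraction = (2.0000 × 60.083) / 219.698 = 120.166/219.698 = 0.5470.

54.70 wt%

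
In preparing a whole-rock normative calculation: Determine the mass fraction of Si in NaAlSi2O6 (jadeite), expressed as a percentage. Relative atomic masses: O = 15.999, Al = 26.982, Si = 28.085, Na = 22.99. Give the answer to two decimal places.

27.79 weight percent

Formula mass = 1*22.99 + 1*26.982 + 2*28.085 + 6*15.999 = 202.136 g/mol, of which 56.170 g is Si.
So Si makes up 56.170/202.136 = 0.2779 of the mass, i.e. 27.79%.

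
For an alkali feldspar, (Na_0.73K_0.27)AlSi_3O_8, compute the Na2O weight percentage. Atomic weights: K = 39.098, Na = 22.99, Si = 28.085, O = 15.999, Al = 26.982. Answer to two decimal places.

8.49 wt%

Molar mass of (Na_0.73K_0.27)AlSi_3O_8 = 0.73×22.99 + 0.27×39.098 + 1×26.982 + 3×28.085 + 8×15.999 = 266.568 g/mol.
Each formula unit contains 0.73 Na, equivalent to 0.73/2 = 0.3650 mol Na2O.
M(Na2O) = 2×22.99 + 1×15.999 = 61.979 g/mol.
Mass of Na2O per formula unit = 0.3650 × 61.979 = 22.622 g.
Na2O wt% = 22.622 / 266.568 × 100 = 8.49%.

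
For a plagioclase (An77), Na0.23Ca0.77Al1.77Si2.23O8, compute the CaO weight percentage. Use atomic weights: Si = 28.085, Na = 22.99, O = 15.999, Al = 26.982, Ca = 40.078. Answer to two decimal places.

15.73 wt%

M(Na0.23Ca0.77Al1.77Si2.23O8) = 274.527 g/mol; M(CaO) = 56.077 g/mol.
Moles CaO per formula unit = 0.77 Ca ÷ 1 = 0.7700.
CaO fraction = (0.7700 × 56.077) / 274.527 = 43.179/274.527 = 0.1573.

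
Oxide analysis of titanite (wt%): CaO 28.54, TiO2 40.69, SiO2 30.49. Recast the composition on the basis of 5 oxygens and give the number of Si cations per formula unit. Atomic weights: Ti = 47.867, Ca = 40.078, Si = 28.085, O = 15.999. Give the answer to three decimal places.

CaO: 28.54/56.077 = 0.50894 mol → 0.50894 mol Ca, 0.50894 mol O.
TiO2: 40.69/79.865 = 0.50948 mol → 0.50948 mol Ti, 1.01896 mol O.
SiO2: 30.49/60.083 = 0.50746 mol → 0.50746 mol Si, 1.01492 mol O.
Total oxygen = 2.54282 mol. Normalization factor = 5/2.54282 = 1.96632.
Si per 5 O = 0.50746 × 1.96632 = 0.998.

0.998 Si apfu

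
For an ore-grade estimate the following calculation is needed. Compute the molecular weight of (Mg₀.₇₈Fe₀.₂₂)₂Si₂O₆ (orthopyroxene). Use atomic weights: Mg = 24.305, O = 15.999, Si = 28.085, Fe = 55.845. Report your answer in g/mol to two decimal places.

214.65 g/mol

The formula mass is the sum 1.56×24.305 + 0.44×55.845 + 2×28.085 + 6×15.999.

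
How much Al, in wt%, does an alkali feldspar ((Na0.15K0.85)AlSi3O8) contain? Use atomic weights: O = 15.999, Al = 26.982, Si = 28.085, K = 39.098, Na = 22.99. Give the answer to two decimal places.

9.78 wt%

M((Na0.15K0.85)AlSi3O8) = 275.911 g/mol.
Al contributes 1 × 26.982 = 26.982 g per mole.
26.982/275.911 = 0.0978 → 9.78%.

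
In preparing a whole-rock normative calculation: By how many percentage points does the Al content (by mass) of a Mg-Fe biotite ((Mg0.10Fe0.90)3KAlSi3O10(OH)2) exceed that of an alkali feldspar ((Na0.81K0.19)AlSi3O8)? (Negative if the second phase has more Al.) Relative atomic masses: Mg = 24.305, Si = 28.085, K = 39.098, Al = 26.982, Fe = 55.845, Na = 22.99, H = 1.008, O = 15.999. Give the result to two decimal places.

First mineral: 26.982 g Al in 502.412 g formula = 5.37 wt% Al.
Second mineral: 26.982 g Al in 265.280 g formula = 10.17 wt% Al.
5.37% − 10.17% gives a difference of -4.80 percentage points.

-4.80 percentage points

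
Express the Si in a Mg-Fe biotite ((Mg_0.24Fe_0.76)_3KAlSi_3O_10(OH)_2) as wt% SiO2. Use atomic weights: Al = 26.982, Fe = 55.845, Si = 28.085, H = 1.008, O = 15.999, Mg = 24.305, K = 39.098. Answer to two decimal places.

Formula mass = 489.165 g/mol.
3 Si → 3.0000 mol SiO2 per formula unit; M(SiO2) = 60.083, so SiO2 mass = 180.249 g.
180.249/489.165 × 100 = 36.85 wt%.

36.85 wt%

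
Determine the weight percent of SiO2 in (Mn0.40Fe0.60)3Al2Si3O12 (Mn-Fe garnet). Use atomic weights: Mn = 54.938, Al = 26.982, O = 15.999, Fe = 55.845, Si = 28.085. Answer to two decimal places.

36.29 wt%

M((Mn0.40Fe0.60)3Al2Si3O12) = 496.654 g/mol; M(SiO2) = 60.083 g/mol.
Moles SiO2 per formula unit = 3 Si ÷ 1 = 3.0000.
SiO2 fraction = (3.0000 × 60.083) / 496.654 = 180.249/496.654 = 0.3629.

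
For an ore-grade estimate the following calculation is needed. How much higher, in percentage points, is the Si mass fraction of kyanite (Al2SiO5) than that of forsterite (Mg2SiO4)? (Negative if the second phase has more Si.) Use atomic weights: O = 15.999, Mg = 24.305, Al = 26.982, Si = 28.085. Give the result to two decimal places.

Si in Al2SiO5: molar mass 162.044 g/mol; 1×28.085 = 28.085 g → 17.33 wt%.
Si in Mg2SiO4: molar mass 140.691 g/mol; 1×28.085 = 28.085 g → 19.96 wt%.
Difference = 17.33 − 19.96 = -2.63 percentage points.

-2.63 percentage points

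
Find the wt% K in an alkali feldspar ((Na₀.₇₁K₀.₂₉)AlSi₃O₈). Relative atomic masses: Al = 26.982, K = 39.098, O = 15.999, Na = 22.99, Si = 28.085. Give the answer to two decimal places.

4.25 wt%

Molar mass of (Na₀.₇₁K₀.₂₉)AlSi₃O₈: 0.71·22.99 + 0.29·39.098 + 1·26.982 + 3·28.085 + 8·15.999 = 266.890 g/mol.
Mass of K per formula unit: 0.29 × 39.098 = 11.338 g.
Weight fraction K = 11.338 / 266.890 = 0.0425.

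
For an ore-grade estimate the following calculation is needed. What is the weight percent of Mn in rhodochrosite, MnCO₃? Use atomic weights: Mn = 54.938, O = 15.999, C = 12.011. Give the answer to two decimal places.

Molar mass of MnCO₃: 1·54.938 + 1·12.011 + 3·15.999 = 114.946 g/mol.
Mass of Mn per formula unit: 1 × 54.938 = 54.938 g.
Weight fraction Mn = 54.938 / 114.946 = 0.4779.

47.79 mass %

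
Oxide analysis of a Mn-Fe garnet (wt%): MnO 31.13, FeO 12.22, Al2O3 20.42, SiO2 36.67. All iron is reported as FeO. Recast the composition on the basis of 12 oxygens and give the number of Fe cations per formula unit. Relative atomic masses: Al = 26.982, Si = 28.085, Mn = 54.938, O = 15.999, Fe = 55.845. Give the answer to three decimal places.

MnO: 31.13/70.937 = 0.43884 mol → 0.43884 mol Mn, 0.43884 mol O.
FeO: 12.22/71.844 = 0.17009 mol → 0.17009 mol Fe, 0.17009 mol O.
Al2O3: 20.42/101.961 = 0.20027 mol → 0.40054 mol Al, 0.60081 mol O.
SiO2: 36.67/60.083 = 0.61032 mol → 0.61032 mol Si, 1.22064 mol O.
Total oxygen = 2.43038 mol. Normalization factor = 12/2.43038 = 4.93750.
Fe per 12 O = 0.17009 × 4.93750 = 0.840.

0.840 Fe apfu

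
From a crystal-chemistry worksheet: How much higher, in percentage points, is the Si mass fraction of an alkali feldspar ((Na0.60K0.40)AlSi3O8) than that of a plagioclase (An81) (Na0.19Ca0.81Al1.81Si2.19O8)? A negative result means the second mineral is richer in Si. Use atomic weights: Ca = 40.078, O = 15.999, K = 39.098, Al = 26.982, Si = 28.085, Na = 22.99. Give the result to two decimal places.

9.01 percentage points

Si in (Na0.60K0.40)AlSi3O8: molar mass 268.662 g/mol; 3×28.085 = 84.255 g → 31.36 wt%.
Si in Na0.19Ca0.81Al1.81Si2.19O8: molar mass 275.167 g/mol; 2.19×28.085 = 61.506 g → 22.35 wt%.
Difference = 31.36 − 22.35 = 9.01 percentage points.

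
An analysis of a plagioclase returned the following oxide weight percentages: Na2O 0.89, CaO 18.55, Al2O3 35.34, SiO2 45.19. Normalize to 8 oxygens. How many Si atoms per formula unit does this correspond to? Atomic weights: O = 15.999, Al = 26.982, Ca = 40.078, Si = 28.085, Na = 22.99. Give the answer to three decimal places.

2.083 Si apfu

Na2O: 0.89/61.979 = 0.01436 mol → 0.02872 mol Na, 0.01436 mol O.
CaO: 18.55/56.077 = 0.33080 mol → 0.33080 mol Ca, 0.33080 mol O.
Al2O3: 35.34/101.961 = 0.34660 mol → 0.69320 mol Al, 1.03980 mol O.
SiO2: 45.19/60.083 = 0.75213 mol → 0.75213 mol Si, 1.50426 mol O.
Total oxygen = 2.88922 mol. Normalization factor = 8/2.88922 = 2.76891.
Si per 8 O = 0.75213 × 2.76891 = 2.083.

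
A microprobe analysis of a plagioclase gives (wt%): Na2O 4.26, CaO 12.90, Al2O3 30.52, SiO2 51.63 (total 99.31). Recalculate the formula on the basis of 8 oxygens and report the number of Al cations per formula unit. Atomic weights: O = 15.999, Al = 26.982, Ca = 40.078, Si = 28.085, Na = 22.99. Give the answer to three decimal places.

4.26 wt% Na2O ÷ 61.979 g/mol = 0.06873 mol, giving 0.13746 Na and 0.06873 O.
12.90 wt% CaO ÷ 56.077 g/mol = 0.23004 mol, giving 0.23004 Ca and 0.23004 O.
30.52 wt% Al2O3 ÷ 101.961 g/mol = 0.29933 mol, giving 0.59866 Al and 0.89799 O.
51.63 wt% SiO2 ÷ 60.083 g/mol = 0.85931 mol, giving 0.85931 Si and 1.71862 O.
Oxygen sums to 2.91538; scaling by 8/2.91538 = 2.74407 puts the formula on 8 O.
Al: 0.59866 × 2.74407 = 1.643 atoms per formula unit.

1.643 Al apfu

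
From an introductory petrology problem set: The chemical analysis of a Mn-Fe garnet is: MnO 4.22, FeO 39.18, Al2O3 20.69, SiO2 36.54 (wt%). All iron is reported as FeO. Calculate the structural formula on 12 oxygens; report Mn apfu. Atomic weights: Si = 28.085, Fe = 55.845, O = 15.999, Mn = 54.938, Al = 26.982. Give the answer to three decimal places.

0.294 Mn apfu

MnO (M=70.937): mol = 0.05949; Mn = 0.05949, O = 0.05949.
FeO (M=71.844): mol = 0.54535; Fe = 0.54535, O = 0.54535.
Al2O3 (M=101.961): mol = 0.20292; Al = 0.40584, O = 0.60876.
SiO2 (M=60.083): mol = 0.60816; Si = 0.60816, O = 1.21632.
ΣO = 2.42992; factor = 12/ΣO = 4.93843.
Mn apfu = 0.05949 × 4.93843 = 0.294.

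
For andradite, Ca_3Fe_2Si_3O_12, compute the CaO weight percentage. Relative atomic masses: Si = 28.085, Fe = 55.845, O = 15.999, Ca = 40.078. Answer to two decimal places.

Molar mass of Ca_3Fe_2Si_3O_12 = 3×40.078 + 2×55.845 + 3×28.085 + 12×15.999 = 508.167 g/mol.
Each formula unit contains 3 Ca, equivalent to 3/1 = 3.0000 mol CaO.
M(CaO) = 1×40.078 + 1×15.999 = 56.077 g/mol.
Mass of CaO per formula unit = 3.0000 × 56.077 = 168.231 g.
CaO wt% = 168.231 / 508.167 × 100 = 33.11%.

33.11 wt%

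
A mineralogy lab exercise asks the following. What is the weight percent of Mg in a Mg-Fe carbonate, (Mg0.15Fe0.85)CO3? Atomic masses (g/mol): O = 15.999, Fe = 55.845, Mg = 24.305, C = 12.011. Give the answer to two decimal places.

Formula mass = 0.15*24.305 + 0.85*55.845 + 1*12.011 + 3*15.999 = 111.122 g/mol, of which 3.646 g is Mg.
So Mg makes up 3.646/111.122 = 0.0328 of the mass, i.e. 3.28%.

3.28 mass %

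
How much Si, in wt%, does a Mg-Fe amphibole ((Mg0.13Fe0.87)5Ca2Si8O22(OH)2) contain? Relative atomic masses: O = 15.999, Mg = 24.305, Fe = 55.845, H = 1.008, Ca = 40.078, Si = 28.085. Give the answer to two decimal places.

23.66 wt%

M((Mg0.13Fe0.87)5Ca2Si8O22(OH)2) = 949.552 g/mol.
Si contributes 8 × 28.085 = 224.680 g per mole.
224.680/949.552 = 0.2366 → 23.66%.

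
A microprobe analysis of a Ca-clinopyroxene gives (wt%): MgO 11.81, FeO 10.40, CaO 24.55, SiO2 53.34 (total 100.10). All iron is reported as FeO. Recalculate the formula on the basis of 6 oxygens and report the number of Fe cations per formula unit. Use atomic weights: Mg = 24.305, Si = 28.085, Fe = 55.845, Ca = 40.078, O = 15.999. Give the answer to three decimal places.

MgO: 11.81/40.304 = 0.29302 mol → 0.29302 mol Mg, 0.29302 mol O.
FeO: 10.40/71.844 = 0.14476 mol → 0.14476 mol Fe, 0.14476 mol O.
CaO: 24.55/56.077 = 0.43779 mol → 0.43779 mol Ca, 0.43779 mol O.
SiO2: 53.34/60.083 = 0.88777 mol → 0.88777 mol Si, 1.77554 mol O.
Total oxygen = 2.65111 mol. Normalization factor = 6/2.65111 = 2.26320.
Fe per 6 O = 0.14476 × 2.26320 = 0.328.

0.328 Fe apfu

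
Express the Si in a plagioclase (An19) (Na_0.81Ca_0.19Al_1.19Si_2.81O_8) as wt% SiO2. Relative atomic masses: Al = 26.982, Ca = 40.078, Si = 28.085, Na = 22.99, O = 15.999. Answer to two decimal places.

Formula mass = 265.256 g/mol.
2.81 Si → 2.8100 mol SiO2 per formula unit; M(SiO2) = 60.083, so SiO2 mass = 168.833 g.
168.833/265.256 × 100 = 63.65 wt%.

63.65 wt%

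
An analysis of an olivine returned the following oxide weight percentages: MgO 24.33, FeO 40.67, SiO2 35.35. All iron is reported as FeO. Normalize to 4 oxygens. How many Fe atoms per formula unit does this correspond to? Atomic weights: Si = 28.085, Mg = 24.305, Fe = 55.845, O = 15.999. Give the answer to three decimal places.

0.965 Fe apfu

24.33 wt% MgO ÷ 40.304 g/mol = 0.60366 mol, giving 0.60366 Mg and 0.60366 O.
40.67 wt% FeO ÷ 71.844 g/mol = 0.56609 mol, giving 0.56609 Fe and 0.56609 O.
35.35 wt% SiO2 ÷ 60.083 g/mol = 0.58835 mol, giving 0.58835 Si and 1.17670 O.
Oxygen sums to 2.34645; scaling by 4/2.34645 = 1.70470 puts the formula on 4 O.
Fe: 0.56609 × 1.70470 = 0.965 atoms per formula unit.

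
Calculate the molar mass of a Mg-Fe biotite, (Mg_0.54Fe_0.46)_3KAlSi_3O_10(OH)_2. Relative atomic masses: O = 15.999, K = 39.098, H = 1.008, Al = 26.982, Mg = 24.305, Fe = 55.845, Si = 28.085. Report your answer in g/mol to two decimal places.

460.78 g/mol

M = 1.62·24.305 + 1.38·55.845 + 1·39.098 + 1·26.982 + 3·28.085 + 12·15.999 + 2·1.008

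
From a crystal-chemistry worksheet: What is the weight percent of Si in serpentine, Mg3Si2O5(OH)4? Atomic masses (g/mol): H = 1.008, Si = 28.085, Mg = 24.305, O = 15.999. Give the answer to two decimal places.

Molar mass of Mg3Si2O5(OH)4: 3*24.305 + 2*28.085 + 9*15.999 + 4*1.008 = 277.108 g/mol.
Mass of Si per formula unit: 2 × 28.085 = 56.170 g.
Weight fraction Si = 56.170 / 277.108 = 0.2027.

20.27 wt%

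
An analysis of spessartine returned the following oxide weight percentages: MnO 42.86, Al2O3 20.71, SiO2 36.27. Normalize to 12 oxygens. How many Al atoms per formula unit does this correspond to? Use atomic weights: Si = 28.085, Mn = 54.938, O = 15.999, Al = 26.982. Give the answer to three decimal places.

2.014 Al apfu

MnO: 42.86/70.937 = 0.60420 mol → 0.60420 mol Mn, 0.60420 mol O.
Al2O3: 20.71/101.961 = 0.20312 mol → 0.40624 mol Al, 0.60936 mol O.
SiO2: 36.27/60.083 = 0.60366 mol → 0.60366 mol Si, 1.20732 mol O.
Total oxygen = 2.42088 mol. Normalization factor = 12/2.42088 = 4.95688.
Al per 12 O = 0.40624 × 4.95688 = 2.014.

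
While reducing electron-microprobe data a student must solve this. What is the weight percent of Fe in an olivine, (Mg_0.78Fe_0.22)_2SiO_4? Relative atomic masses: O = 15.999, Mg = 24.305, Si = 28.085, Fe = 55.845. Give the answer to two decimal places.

M((Mg_0.78Fe_0.22)_2SiO_4) = 154.569 g/mol.
Fe contributes 0.44 × 55.845 = 24.572 g per mole.
24.572/154.569 = 0.1590 → 15.90%.

15.90 mass %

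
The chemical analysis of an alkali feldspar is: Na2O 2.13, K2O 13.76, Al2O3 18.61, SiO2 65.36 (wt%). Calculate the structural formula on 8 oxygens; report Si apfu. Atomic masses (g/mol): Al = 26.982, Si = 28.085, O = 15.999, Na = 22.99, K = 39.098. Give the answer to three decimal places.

2.997 Si apfu

Na2O: 2.13/61.979 = 0.03437 mol → 0.06874 mol Na, 0.03437 mol O.
K2O: 13.76/94.195 = 0.14608 mol → 0.29216 mol K, 0.14608 mol O.
Al2O3: 18.61/101.961 = 0.18252 mol → 0.36504 mol Al, 0.54756 mol O.
SiO2: 65.36/60.083 = 1.08783 mol → 1.08783 mol Si, 2.17566 mol O.
Total oxygen = 2.90367 mol. Normalization factor = 8/2.90367 = 2.75513.
Si per 8 O = 1.08783 × 2.75513 = 2.997.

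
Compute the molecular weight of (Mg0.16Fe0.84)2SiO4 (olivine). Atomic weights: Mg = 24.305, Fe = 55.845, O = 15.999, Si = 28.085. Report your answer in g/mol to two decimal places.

193.68 g/mol

Mg: 0.32 × 24.305 = 7.7776
Fe: 1.68 × 55.845 = 93.8196
Si: 1 × 28.085 = 28.0850
O: 4 × 15.999 = 63.9960
Summing the contributions gives the formula mass.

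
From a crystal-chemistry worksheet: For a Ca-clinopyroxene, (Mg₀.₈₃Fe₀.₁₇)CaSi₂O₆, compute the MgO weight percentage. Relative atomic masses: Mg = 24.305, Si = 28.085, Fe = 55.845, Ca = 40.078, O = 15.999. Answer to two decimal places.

Molar mass of (Mg₀.₈₃Fe₀.₁₇)CaSi₂O₆ = 0.83×24.305 + 0.17×55.845 + 1×40.078 + 2×28.085 + 6×15.999 = 221.909 g/mol.
Each formula unit contains 0.83 Mg, equivalent to 0.83/1 = 0.8300 mol MgO.
M(MgO) = 1×24.305 + 1×15.999 = 40.304 g/mol.
Mass of MgO per formula unit = 0.8300 × 40.304 = 33.452 g.
MgO wt% = 33.452 / 221.909 × 100 = 15.07%.

15.07 wt%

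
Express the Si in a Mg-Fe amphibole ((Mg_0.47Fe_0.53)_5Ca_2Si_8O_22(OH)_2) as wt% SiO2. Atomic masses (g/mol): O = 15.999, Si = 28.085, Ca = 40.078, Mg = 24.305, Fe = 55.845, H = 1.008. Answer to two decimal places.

Molar mass of (Mg_0.47Fe_0.53)_5Ca_2Si_8O_22(OH)_2 = 2.35*24.305 + 2.65*55.845 + 2*40.078 + 8*28.085 + 24*15.999 + 2*1.008 = 895.934 g/mol.
Each formula unit contains 8 Si, equivalent to 8/1 = 8.0000 mol SiO2.
M(SiO2) = 1×28.085 + 2×15.999 = 60.083 g/mol.
Mass of SiO2 per formula unit = 8.0000 × 60.083 = 480.664 g.
SiO2 wt% = 480.664 / 895.934 × 100 = 53.65%.

53.65 wt%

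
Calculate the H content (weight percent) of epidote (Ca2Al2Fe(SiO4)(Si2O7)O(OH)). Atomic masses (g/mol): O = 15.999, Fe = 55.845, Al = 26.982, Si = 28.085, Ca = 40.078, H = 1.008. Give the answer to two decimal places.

Formula mass = 2×40.078 + 2×26.982 + 1×55.845 + 3×28.085 + 13×15.999 + 1×1.008 = 483.215 g/mol, of which 1.008 g is H.
So H makes up 1.008/483.215 = 0.0021 of the mass, i.e. 0.21%.

0.21 weight percent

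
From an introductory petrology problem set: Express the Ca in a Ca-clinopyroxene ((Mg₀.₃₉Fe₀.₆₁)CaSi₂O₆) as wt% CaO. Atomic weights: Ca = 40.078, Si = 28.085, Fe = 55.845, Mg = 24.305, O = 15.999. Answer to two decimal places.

23.78 wt%

M((Mg₀.₃₉Fe₀.₆₁)CaSi₂O₆) = 235.786 g/mol; M(CaO) = 56.077 g/mol.
Moles CaO per formula unit = 1 Ca ÷ 1 = 1.0000.
CaO fraction = (1.0000 × 56.077) / 235.786 = 56.077/235.786 = 0.2378.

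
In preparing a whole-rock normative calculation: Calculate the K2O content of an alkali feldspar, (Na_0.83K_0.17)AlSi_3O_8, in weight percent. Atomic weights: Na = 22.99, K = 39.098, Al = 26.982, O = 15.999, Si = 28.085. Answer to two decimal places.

Formula mass = 264.957 g/mol.
0.17 K → 0.0850 mol K2O per formula unit; M(K2O) = 94.195, so K2O mass = 8.007 g.
8.007/264.957 × 100 = 3.02 wt%.

3.02 wt%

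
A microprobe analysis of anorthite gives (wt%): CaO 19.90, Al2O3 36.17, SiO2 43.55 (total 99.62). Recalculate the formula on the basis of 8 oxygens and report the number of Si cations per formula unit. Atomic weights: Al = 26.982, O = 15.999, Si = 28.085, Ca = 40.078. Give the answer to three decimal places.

CaO (M=56.077): mol = 0.35487; Ca = 0.35487, O = 0.35487.
Al2O3 (M=101.961): mol = 0.35474; Al = 0.70948, O = 1.06422.
SiO2 (M=60.083): mol = 0.72483; Si = 0.72483, O = 1.44966.
ΣO = 2.86875; factor = 8/ΣO = 2.78867.
Si apfu = 0.72483 × 2.78867 = 2.021.

2.021 Si apfu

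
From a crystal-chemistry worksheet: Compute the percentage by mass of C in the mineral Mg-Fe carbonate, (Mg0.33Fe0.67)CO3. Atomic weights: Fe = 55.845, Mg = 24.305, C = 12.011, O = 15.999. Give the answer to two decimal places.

Formula mass = 0.33×24.305 + 0.67×55.845 + 1×12.011 + 3×15.999 = 105.445 g/mol, of which 12.011 g is C.
So C makes up 12.011/105.445 = 0.1139 of the mass, i.e. 11.39%.

11.39 weight percent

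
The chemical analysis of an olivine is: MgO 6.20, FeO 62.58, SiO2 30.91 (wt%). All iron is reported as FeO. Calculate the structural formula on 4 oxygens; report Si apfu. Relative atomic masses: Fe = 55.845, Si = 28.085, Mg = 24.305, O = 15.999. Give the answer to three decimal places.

MgO (M=40.304): mol = 0.15383; Mg = 0.15383, O = 0.15383.
FeO (M=71.844): mol = 0.87105; Fe = 0.87105, O = 0.87105.
SiO2 (M=60.083): mol = 0.51446; Si = 0.51446, O = 1.02892.
ΣO = 2.05380; factor = 4/ΣO = 1.94761.
Si apfu = 0.51446 × 1.94761 = 1.002.

1.002 Si apfu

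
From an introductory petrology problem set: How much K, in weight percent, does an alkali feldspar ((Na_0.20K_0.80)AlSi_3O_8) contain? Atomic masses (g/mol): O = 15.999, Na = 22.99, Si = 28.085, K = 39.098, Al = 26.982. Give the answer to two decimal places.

Formula mass = 0.20·22.99 + 0.80·39.098 + 1·26.982 + 3·28.085 + 8·15.999 = 275.105 g/mol, of which 31.278 g is K.
So K makes up 31.278/275.105 = 0.1137 of the mass, i.e. 11.37%.

11.37 weight percent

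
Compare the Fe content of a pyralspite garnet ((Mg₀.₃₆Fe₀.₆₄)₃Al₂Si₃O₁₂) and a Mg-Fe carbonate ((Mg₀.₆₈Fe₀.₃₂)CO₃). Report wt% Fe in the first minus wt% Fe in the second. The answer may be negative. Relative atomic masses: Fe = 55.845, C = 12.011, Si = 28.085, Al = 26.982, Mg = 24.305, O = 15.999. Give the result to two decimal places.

4.19 percentage points

First mineral: 107.222 g Fe in 463.679 g formula = 23.12 wt% Fe.
Second mineral: 17.870 g Fe in 94.406 g formula = 18.93 wt% Fe.
23.12% − 18.93% gives a difference of 4.19 percentage points.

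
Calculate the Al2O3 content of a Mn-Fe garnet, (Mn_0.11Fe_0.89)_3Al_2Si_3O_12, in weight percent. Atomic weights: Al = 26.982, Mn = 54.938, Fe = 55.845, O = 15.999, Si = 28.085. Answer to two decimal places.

20.50 wt%

M((Mn_0.11Fe_0.89)_3Al_2Si_3O_12) = 497.443 g/mol; M(Al2O3) = 101.961 g/mol.
Moles Al2O3 per formula unit = 2 Al ÷ 2 = 1.0000.
Al2O3 fraction = (1.0000 × 101.961) / 497.443 = 101.961/497.443 = 0.2050.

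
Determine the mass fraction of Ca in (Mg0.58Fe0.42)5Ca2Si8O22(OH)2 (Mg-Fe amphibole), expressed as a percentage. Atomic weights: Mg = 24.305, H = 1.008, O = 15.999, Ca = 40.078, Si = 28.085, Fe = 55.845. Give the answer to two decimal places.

9.12 weight percent

M((Mg0.58Fe0.42)5Ca2Si8O22(OH)2) = 878.587 g/mol.
Ca contributes 2 × 40.078 = 80.156 g per mole.
80.156/878.587 = 0.0912 → 9.12%.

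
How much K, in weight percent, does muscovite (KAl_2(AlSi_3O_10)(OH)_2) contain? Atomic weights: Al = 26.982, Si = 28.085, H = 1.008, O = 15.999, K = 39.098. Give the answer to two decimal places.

9.82 weight percent

M(KAl_2(AlSi_3O_10)(OH)_2) = 398.303 g/mol.
K contributes 1 × 39.098 = 39.098 g per mole.
39.098/398.303 = 0.0982 → 9.82%.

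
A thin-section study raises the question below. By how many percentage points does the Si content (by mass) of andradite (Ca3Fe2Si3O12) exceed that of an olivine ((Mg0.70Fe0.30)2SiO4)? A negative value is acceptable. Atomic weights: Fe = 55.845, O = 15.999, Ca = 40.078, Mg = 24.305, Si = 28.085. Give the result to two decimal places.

-1.02 percentage points

M(Ca3Fe2Si3O12) = 508.167 g/mol, so wt% Si = 84.255/508.167 × 100 = 16.58%.
M((Mg0.70Fe0.30)2SiO4) = 159.615 g/mol, so wt% Si = 28.085/159.615 × 100 = 17.60%.
16.58 − 17.60 = -1.02 pp.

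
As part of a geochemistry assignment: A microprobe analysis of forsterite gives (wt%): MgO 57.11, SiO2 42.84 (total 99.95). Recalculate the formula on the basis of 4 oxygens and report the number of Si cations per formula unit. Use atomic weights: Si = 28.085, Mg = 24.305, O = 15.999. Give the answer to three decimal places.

57.11 wt% MgO ÷ 40.304 g/mol = 1.41698 mol, giving 1.41698 Mg and 1.41698 O.
42.84 wt% SiO2 ÷ 60.083 g/mol = 0.71301 mol, giving 0.71301 Si and 1.42602 O.
Oxygen sums to 2.84300; scaling by 4/2.84300 = 1.40696 puts the formula on 4 O.
Si: 0.71301 × 1.40696 = 1.003 atoms per formula unit.

1.003 Si apfu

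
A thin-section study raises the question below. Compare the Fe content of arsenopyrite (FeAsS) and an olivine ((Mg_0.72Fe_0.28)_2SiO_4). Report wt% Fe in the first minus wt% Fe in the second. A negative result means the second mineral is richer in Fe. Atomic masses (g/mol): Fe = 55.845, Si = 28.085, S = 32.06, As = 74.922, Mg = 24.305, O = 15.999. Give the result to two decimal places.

14.55 percentage points

Fe in FeAsS: molar mass 162.827 g/mol; 1×55.845 = 55.845 g → 34.30 wt%.
Fe in (Mg_0.72Fe_0.28)_2SiO_4: molar mass 158.353 g/mol; 0.56×55.845 = 31.273 g → 19.75 wt%.
Difference = 34.30 − 19.75 = 14.55 percentage points.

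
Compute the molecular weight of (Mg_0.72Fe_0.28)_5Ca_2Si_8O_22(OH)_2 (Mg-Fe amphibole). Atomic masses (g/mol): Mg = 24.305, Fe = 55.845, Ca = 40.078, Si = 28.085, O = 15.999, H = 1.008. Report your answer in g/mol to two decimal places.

856.51 g/mol

M = 3.60·24.305 + 1.40·55.845 + 2·40.078 + 8·28.085 + 24·15.999 + 2·1.008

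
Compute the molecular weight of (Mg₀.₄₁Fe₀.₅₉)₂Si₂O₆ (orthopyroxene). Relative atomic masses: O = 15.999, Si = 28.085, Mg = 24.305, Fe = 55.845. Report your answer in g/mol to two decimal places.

The formula mass is the sum 0.82×24.305 + 1.18×55.845 + 2×28.085 + 6×15.999.

237.99 g/mol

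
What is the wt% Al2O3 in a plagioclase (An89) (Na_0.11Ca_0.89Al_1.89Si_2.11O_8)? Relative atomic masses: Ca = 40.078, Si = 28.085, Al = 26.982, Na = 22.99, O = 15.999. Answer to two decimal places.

Molar mass of Na_0.11Ca_0.89Al_1.89Si_2.11O_8 = 0.11·22.99 + 0.89·40.078 + 1.89·26.982 + 2.11·28.085 + 8·15.999 = 276.446 g/mol.
Each formula unit contains 1.89 Al, equivalent to 1.89/2 = 0.9450 mol Al2O3.
M(Al2O3) = 2×26.982 + 3×15.999 = 101.961 g/mol.
Mass of Al2O3 per formula unit = 0.9450 × 101.961 = 96.353 g.
Al2O3 wt% = 96.353 / 276.446 × 100 = 34.85%.

34.85 wt%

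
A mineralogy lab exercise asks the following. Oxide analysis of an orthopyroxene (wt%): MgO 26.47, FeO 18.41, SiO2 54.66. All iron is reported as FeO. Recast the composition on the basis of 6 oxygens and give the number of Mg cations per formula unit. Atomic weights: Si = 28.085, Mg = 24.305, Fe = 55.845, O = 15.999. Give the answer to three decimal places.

1.442 Mg apfu

MgO: 26.47/40.304 = 0.65676 mol → 0.65676 mol Mg, 0.65676 mol O.
FeO: 18.41/71.844 = 0.25625 mol → 0.25625 mol Fe, 0.25625 mol O.
SiO2: 54.66/60.083 = 0.90974 mol → 0.90974 mol Si, 1.81948 mol O.
Total oxygen = 2.73249 mol. Normalization factor = 6/2.73249 = 2.19580.
Mg per 6 O = 0.65676 × 2.19580 = 1.442.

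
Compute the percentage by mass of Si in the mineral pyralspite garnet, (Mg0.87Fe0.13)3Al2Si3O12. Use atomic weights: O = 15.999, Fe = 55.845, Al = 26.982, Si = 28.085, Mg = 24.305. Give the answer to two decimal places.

Formula mass = 2.61*24.305 + 0.39*55.845 + 2*26.982 + 3*28.085 + 12*15.999 = 415.423 g/mol, of which 84.255 g is Si.
So Si makes up 84.255/415.423 = 0.2028 of the mass, i.e. 20.28%.

20.28 weight percent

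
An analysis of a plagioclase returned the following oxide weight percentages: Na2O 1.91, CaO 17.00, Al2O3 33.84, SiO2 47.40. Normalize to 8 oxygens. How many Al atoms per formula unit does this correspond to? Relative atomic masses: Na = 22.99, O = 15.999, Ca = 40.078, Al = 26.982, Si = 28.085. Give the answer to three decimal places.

1.91 wt% Na2O ÷ 61.979 g/mol = 0.03082 mol, giving 0.06164 Na and 0.03082 O.
17.00 wt% CaO ÷ 56.077 g/mol = 0.30315 mol, giving 0.30315 Ca and 0.30315 O.
33.84 wt% Al2O3 ÷ 101.961 g/mol = 0.33189 mol, giving 0.66378 Al and 0.99567 O.
47.40 wt% SiO2 ÷ 60.083 g/mol = 0.78891 mol, giving 0.78891 Si and 1.57782 O.
Oxygen sums to 2.90746; scaling by 8/2.90746 = 2.75154 puts the formula on 8 O.
Al: 0.66378 × 2.75154 = 1.826 atoms per formula unit.

1.826 Al apfu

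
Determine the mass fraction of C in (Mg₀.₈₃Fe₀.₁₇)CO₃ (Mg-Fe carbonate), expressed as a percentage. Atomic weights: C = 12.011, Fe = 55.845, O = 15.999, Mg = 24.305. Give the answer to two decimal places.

13.39 wt%

M((Mg₀.₈₃Fe₀.₁₇)CO₃) = 89.675 g/mol.
C contributes 1 × 12.011 = 12.011 g per mole.
12.011/89.675 = 0.1339 → 13.39%.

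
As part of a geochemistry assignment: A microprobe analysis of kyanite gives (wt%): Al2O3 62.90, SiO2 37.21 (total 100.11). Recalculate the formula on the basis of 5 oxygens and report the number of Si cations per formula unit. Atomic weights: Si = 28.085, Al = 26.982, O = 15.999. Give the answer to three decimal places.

1.002 Si apfu

62.90 wt% Al2O3 ÷ 101.961 g/mol = 0.61690 mol, giving 1.23380 Al and 1.85070 O.
37.21 wt% SiO2 ÷ 60.083 g/mol = 0.61931 mol, giving 0.61931 Si and 1.23862 O.
Oxygen sums to 3.08932; scaling by 5/3.08932 = 1.61848 puts the formula on 5 O.
Si: 0.61931 × 1.61848 = 1.002 atoms per formula unit.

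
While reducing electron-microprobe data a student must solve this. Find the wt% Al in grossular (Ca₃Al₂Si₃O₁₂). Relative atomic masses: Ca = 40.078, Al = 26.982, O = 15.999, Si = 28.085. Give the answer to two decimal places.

M(Ca₃Al₂Si₃O₁₂) = 450.441 g/mol.
Al contributes 2 × 26.982 = 53.964 g per mole.
53.964/450.441 = 0.1198 → 11.98%.

11.98 wt%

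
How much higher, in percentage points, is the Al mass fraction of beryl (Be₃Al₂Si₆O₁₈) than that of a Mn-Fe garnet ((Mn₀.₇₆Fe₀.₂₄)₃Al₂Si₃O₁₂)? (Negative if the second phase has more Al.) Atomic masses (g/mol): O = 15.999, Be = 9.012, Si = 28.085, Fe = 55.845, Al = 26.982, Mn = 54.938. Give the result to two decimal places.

-0.85 percentage points

M(Be₃Al₂Si₆O₁₈) = 537.492 g/mol, so wt% Al = 53.964/537.492 × 100 = 10.04%.
M((Mn₀.₇₆Fe₀.₂₄)₃Al₂Si₃O₁₂) = 495.674 g/mol, so wt% Al = 53.964/495.674 × 100 = 10.89%.
10.04 − 10.89 = -0.85 pp.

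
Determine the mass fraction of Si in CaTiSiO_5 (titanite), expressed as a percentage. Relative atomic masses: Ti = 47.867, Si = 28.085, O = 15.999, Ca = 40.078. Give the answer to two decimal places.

14.33 mass %

Molar mass of CaTiSiO_5: 1*40.078 + 1*47.867 + 1*28.085 + 5*15.999 = 196.025 g/mol.
Mass of Si per formula unit: 1 × 28.085 = 28.085 g.
Weight fraction Si = 28.085 / 196.025 = 0.1433.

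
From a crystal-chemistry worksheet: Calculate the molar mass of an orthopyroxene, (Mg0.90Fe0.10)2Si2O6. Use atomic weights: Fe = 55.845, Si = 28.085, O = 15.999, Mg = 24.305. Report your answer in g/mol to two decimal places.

The formula mass is the sum 1.80·24.305 + 0.20·55.845 + 2·28.085 + 6·15.999.

207.08 g/mol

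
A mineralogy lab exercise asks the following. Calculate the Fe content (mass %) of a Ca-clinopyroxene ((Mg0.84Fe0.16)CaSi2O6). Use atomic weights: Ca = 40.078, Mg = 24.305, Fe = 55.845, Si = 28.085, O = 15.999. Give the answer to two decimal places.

4.03 mass %

M((Mg0.84Fe0.16)CaSi2O6) = 221.593 g/mol.
Fe contributes 0.16 × 55.845 = 8.935 g per mole.
8.935/221.593 = 0.0403 → 4.03%.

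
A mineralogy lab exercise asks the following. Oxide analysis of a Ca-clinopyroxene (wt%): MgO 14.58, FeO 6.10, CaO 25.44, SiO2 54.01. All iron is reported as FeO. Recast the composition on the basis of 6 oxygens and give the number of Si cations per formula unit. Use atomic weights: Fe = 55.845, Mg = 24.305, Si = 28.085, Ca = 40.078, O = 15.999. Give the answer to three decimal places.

MgO: 14.58/40.304 = 0.36175 mol → 0.36175 mol Mg, 0.36175 mol O.
FeO: 6.10/71.844 = 0.08491 mol → 0.08491 mol Fe, 0.08491 mol O.
CaO: 25.44/56.077 = 0.45366 mol → 0.45366 mol Ca, 0.45366 mol O.
SiO2: 54.01/60.083 = 0.89892 mol → 0.89892 mol Si, 1.79784 mol O.
Total oxygen = 2.69816 mol. Normalization factor = 6/2.69816 = 2.22374.
Si per 6 O = 0.89892 × 2.22374 = 1.999.

1.999 Si apfu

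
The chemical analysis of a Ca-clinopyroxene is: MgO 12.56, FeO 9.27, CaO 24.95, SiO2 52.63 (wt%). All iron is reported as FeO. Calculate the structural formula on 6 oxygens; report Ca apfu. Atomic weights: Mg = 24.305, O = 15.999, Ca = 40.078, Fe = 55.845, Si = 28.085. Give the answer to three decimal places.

MgO: 12.56/40.304 = 0.31163 mol → 0.31163 mol Mg, 0.31163 mol O.
FeO: 9.27/71.844 = 0.12903 mol → 0.12903 mol Fe, 0.12903 mol O.
CaO: 24.95/56.077 = 0.44492 mol → 0.44492 mol Ca, 0.44492 mol O.
SiO2: 52.63/60.083 = 0.87595 mol → 0.87595 mol Si, 1.75190 mol O.
Total oxygen = 2.63748 mol. Normalization factor = 6/2.63748 = 2.27490.
Ca per 6 O = 0.44492 × 2.27490 = 1.012.

1.012 Ca apfu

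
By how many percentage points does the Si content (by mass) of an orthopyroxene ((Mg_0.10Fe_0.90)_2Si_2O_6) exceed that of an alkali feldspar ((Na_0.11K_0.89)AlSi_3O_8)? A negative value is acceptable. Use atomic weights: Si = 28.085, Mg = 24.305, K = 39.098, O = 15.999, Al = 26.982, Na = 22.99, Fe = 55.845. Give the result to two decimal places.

-8.66 percentage points

Si in (Mg_0.10Fe_0.90)_2Si_2O_6: molar mass 257.546 g/mol; 2×28.085 = 56.170 g → 21.81 wt%.
Si in (Na_0.11K_0.89)AlSi_3O_8: molar mass 276.555 g/mol; 3×28.085 = 84.255 g → 30.47 wt%.
Difference = 21.81 − 30.47 = -8.66 percentage points.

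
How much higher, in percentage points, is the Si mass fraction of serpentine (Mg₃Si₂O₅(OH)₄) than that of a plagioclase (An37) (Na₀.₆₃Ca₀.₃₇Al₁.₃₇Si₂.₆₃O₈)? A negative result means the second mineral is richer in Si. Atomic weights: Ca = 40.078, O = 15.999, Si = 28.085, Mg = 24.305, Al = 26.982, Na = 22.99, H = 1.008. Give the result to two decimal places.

-7.28 percentage points

M(Mg₃Si₂O₅(OH)₄) = 277.108 g/mol, so wt% Si = 56.170/277.108 × 100 = 20.27%.
M(Na₀.₆₃Ca₀.₃₇Al₁.₃₇Si₂.₆₃O₈) = 268.133 g/mol, so wt% Si = 73.864/268.133 × 100 = 27.55%.
20.27 − 27.55 = -7.28 pp.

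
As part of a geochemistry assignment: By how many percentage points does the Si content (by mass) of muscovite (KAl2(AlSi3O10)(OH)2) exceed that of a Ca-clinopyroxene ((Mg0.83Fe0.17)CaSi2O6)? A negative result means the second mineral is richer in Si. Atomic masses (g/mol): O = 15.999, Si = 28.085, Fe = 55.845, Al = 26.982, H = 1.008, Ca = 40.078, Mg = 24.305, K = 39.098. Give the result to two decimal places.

-4.16 percentage points

Si in KAl2(AlSi3O10)(OH)2: molar mass 398.303 g/mol; 3×28.085 = 84.255 g → 21.15 wt%.
Si in (Mg0.83Fe0.17)CaSi2O6: molar mass 221.909 g/mol; 2×28.085 = 56.170 g → 25.31 wt%.
Difference = 21.15 − 25.31 = -4.16 percentage points.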